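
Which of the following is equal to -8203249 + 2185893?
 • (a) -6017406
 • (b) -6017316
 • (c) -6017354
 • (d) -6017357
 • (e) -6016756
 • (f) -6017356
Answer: f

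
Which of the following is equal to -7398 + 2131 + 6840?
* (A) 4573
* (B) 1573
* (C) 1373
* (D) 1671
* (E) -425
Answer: B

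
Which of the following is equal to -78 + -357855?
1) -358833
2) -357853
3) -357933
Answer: 3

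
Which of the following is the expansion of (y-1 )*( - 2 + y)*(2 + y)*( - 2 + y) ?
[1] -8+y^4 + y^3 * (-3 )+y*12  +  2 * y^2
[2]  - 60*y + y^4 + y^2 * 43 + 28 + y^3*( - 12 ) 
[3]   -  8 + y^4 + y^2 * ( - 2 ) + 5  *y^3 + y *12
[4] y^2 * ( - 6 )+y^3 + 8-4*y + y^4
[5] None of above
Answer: 5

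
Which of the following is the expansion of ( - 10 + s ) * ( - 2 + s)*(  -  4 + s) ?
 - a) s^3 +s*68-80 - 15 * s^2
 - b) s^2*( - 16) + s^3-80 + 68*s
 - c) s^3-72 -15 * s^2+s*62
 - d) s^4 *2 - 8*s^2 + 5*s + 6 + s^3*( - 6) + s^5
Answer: b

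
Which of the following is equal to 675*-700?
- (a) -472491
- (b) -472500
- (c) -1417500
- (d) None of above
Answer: b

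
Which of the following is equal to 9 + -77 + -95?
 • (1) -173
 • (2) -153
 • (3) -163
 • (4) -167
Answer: 3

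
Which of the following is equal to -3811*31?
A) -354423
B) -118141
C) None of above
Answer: B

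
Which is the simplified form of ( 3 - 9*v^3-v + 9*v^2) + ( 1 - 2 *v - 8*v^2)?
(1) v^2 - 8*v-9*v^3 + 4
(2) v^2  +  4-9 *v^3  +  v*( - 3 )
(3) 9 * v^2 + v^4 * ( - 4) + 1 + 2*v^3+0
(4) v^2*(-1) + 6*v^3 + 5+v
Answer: 2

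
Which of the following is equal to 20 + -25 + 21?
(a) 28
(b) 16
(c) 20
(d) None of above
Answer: b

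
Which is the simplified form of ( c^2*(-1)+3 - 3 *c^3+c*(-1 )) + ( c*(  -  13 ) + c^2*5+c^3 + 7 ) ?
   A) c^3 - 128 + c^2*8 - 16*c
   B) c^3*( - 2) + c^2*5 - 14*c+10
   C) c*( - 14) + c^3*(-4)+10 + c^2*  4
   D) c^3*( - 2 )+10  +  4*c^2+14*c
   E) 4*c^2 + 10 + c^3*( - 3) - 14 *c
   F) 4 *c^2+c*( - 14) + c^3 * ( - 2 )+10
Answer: F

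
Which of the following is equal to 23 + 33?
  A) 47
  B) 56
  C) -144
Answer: B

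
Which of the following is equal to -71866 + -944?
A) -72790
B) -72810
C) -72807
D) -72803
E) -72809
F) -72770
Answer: B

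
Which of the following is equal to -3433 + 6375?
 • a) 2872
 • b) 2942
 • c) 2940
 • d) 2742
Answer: b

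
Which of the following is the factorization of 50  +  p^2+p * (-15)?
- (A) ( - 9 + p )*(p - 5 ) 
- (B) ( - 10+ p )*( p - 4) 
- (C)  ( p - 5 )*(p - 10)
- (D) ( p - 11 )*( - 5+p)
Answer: C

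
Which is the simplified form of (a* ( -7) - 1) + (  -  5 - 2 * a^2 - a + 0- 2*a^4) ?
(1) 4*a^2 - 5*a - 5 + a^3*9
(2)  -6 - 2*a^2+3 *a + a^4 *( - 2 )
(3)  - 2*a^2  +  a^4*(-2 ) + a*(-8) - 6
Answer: 3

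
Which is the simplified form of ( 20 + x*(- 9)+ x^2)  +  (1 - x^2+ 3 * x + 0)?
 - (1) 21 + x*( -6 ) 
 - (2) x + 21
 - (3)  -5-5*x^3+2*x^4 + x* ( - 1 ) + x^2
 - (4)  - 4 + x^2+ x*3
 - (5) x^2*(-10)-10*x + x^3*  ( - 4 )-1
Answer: 1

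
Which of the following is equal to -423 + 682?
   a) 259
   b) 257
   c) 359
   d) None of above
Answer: a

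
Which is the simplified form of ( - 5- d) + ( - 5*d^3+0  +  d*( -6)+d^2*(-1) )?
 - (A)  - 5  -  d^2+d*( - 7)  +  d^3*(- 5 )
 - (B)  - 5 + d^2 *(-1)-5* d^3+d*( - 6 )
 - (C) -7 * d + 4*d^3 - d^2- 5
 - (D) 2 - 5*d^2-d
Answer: A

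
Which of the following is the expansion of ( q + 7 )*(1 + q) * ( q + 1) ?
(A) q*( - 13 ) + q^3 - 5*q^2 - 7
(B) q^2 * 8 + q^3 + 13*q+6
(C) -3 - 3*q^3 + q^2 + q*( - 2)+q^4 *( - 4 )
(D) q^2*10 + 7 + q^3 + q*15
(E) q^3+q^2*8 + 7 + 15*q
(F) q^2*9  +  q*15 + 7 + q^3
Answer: F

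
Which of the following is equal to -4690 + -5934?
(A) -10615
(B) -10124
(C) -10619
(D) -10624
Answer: D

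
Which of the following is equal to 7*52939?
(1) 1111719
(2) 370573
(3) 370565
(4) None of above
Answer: 2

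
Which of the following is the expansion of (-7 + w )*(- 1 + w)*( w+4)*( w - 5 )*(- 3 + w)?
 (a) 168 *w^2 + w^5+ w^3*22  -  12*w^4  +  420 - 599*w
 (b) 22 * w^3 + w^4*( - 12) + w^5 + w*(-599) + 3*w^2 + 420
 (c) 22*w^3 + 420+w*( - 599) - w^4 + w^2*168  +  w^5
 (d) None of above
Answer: a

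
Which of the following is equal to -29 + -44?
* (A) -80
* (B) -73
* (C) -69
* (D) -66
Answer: B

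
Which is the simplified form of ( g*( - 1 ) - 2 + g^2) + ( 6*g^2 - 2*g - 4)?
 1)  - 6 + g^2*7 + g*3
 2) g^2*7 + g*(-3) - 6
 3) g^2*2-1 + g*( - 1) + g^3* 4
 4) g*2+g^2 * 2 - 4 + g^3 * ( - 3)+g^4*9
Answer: 2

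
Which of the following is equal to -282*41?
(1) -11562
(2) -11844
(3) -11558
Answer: 1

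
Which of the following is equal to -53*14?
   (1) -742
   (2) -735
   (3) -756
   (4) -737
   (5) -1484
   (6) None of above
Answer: 1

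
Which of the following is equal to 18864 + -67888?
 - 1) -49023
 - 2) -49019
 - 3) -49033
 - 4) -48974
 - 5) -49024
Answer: 5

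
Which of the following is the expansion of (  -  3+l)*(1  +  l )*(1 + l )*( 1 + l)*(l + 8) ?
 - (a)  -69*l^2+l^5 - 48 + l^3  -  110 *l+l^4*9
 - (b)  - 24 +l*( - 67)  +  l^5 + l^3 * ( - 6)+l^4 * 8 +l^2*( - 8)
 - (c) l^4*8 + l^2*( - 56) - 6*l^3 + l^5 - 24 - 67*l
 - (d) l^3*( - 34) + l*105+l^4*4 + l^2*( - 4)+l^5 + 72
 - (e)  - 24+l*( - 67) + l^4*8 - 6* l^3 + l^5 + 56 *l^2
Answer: c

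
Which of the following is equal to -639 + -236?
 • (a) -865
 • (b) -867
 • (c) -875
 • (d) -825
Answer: c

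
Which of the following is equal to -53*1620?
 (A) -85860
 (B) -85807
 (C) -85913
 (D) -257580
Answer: A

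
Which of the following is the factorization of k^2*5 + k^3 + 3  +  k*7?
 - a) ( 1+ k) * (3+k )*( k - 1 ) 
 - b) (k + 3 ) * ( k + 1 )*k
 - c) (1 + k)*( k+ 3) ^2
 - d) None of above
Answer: d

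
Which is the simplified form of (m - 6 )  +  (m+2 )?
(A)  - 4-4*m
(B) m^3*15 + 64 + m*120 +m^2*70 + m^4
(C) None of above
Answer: C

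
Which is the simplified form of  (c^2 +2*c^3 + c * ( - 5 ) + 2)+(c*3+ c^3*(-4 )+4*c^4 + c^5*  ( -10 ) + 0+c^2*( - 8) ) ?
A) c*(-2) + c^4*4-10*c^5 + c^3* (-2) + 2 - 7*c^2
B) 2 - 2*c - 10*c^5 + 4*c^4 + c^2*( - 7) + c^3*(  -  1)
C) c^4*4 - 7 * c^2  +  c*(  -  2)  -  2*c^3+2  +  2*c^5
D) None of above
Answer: A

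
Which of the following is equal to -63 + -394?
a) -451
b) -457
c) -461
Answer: b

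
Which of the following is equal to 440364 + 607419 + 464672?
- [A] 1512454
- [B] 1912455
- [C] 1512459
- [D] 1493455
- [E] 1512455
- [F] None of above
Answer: E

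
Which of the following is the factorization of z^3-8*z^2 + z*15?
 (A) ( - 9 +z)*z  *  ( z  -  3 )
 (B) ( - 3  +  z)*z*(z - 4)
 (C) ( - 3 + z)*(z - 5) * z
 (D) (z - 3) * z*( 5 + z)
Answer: C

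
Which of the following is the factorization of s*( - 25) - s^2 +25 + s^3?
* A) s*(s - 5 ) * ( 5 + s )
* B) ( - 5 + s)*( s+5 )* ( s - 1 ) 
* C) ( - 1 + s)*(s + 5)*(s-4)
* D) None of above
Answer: B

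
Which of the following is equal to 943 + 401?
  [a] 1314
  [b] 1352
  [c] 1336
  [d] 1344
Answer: d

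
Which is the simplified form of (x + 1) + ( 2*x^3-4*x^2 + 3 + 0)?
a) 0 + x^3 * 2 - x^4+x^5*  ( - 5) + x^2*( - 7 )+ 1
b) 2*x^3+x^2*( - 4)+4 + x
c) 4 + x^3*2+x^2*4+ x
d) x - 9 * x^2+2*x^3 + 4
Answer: b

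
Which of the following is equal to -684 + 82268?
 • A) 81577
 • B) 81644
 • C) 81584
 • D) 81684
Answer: C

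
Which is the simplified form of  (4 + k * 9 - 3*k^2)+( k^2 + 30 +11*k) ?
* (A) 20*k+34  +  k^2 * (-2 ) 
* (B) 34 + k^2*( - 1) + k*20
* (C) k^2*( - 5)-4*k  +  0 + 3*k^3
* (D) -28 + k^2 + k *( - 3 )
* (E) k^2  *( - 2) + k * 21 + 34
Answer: A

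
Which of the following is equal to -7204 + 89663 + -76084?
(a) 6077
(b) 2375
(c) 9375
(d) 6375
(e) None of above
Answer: d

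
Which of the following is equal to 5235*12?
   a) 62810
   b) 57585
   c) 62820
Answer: c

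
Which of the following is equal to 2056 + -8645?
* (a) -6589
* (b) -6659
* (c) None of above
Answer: a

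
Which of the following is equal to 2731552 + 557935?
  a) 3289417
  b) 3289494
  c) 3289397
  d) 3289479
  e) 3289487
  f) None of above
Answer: e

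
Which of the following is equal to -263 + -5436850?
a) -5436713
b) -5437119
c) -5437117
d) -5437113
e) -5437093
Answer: d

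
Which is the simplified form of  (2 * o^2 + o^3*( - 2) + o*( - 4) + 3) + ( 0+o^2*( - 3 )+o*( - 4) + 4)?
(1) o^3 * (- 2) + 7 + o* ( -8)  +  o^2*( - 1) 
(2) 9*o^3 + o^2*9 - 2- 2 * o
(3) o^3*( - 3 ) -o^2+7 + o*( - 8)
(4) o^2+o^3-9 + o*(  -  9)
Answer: 1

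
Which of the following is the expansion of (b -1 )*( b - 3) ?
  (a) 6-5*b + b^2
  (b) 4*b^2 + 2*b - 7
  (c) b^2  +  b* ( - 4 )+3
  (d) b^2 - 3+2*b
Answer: c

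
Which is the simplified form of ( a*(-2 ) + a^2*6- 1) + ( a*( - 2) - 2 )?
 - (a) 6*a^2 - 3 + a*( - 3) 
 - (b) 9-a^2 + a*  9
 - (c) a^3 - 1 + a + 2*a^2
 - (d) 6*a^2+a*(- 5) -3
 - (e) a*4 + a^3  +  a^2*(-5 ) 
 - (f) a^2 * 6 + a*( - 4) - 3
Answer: f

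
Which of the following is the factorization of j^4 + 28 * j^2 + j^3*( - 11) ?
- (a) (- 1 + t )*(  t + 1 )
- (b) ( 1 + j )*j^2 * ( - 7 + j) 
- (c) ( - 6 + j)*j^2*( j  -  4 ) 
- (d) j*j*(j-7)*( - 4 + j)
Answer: d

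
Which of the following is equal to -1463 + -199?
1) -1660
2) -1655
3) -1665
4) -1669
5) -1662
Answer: 5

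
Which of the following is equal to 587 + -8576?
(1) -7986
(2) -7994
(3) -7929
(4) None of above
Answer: 4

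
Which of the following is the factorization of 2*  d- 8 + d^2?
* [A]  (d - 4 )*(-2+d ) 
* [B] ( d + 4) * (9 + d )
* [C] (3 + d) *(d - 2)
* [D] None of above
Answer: D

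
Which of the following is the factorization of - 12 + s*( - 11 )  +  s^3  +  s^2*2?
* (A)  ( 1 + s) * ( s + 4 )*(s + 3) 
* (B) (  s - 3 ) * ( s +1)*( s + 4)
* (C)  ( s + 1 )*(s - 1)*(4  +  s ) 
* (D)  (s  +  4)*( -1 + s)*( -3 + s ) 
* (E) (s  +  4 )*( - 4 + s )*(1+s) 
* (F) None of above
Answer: B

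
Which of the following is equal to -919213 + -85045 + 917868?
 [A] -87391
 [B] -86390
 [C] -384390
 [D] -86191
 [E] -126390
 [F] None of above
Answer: B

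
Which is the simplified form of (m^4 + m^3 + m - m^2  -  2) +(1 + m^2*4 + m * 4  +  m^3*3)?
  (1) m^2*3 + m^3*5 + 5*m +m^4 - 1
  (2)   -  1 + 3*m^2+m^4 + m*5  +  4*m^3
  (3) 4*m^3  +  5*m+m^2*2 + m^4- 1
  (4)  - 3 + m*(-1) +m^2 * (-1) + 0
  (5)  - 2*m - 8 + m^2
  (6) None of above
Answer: 2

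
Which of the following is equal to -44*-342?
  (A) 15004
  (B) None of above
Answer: B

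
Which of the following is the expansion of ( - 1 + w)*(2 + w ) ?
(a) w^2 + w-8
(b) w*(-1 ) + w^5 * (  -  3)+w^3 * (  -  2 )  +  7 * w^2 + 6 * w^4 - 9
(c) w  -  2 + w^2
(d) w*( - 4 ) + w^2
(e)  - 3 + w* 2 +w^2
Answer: c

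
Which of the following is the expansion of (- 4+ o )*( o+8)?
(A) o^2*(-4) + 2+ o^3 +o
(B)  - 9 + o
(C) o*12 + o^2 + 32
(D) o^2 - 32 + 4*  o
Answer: D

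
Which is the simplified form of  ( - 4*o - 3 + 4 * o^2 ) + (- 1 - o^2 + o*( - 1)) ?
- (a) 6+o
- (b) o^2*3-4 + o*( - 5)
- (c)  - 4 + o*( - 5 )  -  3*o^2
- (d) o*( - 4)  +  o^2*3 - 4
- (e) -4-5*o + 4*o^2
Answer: b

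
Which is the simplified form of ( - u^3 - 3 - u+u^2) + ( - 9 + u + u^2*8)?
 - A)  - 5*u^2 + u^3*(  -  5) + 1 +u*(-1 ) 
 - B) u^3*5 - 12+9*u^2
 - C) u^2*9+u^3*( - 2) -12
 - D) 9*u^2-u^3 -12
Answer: D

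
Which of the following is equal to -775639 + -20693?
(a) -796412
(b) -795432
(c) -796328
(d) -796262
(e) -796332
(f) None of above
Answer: e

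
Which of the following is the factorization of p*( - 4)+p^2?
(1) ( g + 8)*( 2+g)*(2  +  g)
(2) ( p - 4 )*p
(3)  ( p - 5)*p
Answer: 2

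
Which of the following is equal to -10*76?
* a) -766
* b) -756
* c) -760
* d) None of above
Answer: c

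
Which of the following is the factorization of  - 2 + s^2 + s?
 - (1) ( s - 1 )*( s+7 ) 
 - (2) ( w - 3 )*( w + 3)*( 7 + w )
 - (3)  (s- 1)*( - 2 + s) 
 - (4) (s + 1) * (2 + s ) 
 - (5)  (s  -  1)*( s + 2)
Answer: 5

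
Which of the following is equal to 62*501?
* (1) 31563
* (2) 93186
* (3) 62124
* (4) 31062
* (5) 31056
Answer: 4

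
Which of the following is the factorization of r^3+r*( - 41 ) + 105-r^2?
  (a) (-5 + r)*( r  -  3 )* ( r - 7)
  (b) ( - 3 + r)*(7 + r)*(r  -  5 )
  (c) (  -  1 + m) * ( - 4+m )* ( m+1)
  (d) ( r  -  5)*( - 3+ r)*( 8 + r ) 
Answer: b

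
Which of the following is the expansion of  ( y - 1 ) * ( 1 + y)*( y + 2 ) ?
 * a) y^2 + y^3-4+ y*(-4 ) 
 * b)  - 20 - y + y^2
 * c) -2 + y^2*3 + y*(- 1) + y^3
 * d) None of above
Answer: d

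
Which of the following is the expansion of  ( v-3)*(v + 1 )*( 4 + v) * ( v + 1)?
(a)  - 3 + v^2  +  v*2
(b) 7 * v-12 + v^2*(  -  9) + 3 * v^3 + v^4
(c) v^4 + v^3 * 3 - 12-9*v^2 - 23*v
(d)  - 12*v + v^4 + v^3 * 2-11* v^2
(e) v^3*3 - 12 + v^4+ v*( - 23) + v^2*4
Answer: c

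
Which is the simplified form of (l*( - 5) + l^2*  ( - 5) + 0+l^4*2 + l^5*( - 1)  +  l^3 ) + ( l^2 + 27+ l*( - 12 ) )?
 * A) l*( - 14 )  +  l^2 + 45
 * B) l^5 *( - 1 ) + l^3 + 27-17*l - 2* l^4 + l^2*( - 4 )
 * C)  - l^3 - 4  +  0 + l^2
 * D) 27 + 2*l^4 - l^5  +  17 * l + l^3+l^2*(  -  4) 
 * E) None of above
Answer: E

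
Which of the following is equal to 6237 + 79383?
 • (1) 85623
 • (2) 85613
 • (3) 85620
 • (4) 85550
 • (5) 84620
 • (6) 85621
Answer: 3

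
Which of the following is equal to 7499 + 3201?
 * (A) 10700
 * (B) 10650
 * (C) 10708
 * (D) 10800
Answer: A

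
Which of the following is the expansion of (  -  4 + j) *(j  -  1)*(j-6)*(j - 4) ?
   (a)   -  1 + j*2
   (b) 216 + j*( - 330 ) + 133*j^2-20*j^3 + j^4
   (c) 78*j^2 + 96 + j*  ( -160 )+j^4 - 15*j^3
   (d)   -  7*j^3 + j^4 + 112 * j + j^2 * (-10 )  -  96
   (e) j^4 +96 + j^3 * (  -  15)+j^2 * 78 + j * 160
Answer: c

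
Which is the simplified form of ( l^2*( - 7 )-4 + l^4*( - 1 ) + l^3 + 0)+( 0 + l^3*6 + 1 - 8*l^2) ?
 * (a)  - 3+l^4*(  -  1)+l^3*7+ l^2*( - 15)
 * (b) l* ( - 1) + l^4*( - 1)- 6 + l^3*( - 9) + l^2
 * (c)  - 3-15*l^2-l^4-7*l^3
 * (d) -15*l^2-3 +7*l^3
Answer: a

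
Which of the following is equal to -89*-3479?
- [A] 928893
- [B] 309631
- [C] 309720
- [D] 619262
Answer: B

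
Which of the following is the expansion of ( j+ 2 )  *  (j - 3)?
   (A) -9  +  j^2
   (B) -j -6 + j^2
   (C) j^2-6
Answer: B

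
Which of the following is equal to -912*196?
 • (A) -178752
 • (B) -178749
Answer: A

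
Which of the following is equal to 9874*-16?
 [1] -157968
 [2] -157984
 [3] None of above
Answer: 2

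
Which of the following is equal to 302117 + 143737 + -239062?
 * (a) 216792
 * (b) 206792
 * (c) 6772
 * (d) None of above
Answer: b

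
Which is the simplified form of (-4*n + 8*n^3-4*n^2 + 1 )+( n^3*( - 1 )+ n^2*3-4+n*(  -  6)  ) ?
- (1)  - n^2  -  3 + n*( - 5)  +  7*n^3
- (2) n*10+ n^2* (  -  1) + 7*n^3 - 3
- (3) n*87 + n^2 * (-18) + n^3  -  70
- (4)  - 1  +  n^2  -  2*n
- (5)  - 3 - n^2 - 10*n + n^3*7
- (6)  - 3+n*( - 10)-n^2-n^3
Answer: 5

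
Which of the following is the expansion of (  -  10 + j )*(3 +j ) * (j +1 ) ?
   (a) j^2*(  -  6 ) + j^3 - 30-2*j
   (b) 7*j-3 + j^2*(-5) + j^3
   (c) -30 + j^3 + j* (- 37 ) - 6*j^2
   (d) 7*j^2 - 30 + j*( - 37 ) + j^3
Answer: c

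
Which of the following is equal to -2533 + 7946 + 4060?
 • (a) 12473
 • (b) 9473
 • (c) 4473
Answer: b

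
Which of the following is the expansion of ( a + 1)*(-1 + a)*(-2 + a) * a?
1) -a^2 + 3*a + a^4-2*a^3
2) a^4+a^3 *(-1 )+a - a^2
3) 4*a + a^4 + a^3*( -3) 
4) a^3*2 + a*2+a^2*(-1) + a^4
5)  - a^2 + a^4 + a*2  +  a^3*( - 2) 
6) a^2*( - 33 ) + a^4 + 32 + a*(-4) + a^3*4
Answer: 5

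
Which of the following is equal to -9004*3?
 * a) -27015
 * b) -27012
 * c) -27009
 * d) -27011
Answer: b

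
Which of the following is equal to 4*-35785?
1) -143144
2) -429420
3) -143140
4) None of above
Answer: 3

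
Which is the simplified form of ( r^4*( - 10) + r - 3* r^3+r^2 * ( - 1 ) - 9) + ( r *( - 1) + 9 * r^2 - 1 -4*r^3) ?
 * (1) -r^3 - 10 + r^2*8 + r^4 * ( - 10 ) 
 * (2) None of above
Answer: 2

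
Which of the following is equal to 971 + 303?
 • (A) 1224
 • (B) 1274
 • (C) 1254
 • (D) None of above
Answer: B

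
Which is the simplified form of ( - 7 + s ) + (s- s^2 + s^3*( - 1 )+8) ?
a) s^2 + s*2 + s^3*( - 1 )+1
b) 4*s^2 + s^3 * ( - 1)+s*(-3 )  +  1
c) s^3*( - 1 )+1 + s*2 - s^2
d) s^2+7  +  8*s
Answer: c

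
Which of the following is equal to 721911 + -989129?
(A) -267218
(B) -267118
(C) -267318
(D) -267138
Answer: A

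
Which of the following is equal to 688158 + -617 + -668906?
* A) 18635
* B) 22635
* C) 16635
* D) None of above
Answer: A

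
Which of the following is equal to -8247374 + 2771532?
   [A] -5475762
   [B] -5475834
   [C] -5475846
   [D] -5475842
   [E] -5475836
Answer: D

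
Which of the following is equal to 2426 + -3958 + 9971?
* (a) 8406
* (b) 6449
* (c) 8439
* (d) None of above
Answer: c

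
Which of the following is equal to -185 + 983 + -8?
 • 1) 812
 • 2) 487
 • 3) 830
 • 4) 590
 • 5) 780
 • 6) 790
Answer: 6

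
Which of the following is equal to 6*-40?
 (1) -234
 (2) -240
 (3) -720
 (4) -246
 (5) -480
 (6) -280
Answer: 2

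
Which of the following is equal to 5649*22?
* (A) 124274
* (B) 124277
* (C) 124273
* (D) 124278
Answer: D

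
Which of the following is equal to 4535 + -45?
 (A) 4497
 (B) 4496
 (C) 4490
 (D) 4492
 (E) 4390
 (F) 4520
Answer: C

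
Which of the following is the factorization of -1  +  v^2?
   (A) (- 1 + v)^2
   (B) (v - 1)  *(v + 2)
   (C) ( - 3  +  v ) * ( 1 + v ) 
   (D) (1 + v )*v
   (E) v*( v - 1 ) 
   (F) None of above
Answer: F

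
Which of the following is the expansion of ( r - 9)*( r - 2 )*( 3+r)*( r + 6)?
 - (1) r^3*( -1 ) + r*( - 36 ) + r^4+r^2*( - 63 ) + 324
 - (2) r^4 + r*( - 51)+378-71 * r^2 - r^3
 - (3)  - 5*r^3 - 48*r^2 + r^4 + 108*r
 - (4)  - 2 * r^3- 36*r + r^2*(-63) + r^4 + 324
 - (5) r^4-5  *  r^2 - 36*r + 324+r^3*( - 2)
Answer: 4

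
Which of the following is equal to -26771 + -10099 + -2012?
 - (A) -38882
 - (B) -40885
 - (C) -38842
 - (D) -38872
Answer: A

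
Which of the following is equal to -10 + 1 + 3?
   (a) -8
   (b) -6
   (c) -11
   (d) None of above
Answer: b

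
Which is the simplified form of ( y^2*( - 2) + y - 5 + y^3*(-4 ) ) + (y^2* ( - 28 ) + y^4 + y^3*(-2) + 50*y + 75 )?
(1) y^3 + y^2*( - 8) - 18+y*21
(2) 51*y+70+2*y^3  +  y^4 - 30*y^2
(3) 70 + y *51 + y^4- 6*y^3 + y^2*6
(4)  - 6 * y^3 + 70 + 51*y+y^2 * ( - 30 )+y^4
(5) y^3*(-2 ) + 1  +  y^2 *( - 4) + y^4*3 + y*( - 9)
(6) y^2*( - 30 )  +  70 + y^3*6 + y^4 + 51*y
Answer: 4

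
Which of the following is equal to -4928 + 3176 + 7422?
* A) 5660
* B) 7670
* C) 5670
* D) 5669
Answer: C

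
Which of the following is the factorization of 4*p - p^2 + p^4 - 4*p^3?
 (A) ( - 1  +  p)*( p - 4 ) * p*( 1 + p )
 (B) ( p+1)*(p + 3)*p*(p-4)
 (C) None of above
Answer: A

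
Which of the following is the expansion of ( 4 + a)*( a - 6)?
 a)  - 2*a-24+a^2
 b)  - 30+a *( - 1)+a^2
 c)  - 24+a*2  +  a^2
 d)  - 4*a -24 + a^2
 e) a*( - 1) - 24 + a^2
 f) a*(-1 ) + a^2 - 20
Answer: a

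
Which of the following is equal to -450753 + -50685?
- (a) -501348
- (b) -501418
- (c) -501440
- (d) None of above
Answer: d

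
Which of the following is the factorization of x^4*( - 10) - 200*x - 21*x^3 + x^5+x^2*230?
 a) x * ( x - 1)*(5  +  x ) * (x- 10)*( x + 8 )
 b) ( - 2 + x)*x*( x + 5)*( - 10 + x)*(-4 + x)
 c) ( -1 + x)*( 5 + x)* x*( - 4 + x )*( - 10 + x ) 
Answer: c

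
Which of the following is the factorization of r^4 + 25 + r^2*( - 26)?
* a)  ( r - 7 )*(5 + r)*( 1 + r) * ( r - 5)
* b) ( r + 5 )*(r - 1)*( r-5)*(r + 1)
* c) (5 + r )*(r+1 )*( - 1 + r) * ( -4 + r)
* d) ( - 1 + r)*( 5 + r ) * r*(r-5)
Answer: b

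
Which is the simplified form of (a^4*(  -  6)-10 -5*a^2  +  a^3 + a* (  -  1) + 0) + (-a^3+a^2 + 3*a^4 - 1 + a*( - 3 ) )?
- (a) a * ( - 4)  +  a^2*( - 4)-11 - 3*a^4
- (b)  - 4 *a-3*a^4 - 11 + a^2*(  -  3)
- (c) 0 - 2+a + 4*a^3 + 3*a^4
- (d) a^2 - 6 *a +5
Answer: a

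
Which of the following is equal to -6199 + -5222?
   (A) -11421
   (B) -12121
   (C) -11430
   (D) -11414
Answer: A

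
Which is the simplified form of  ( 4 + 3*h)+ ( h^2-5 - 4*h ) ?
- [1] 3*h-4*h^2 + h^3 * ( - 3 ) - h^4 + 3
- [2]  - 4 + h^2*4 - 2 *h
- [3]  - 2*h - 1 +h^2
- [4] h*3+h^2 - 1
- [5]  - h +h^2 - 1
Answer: 5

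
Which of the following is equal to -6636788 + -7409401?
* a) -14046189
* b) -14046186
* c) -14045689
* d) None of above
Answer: a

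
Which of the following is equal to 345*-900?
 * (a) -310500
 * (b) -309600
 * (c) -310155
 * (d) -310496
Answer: a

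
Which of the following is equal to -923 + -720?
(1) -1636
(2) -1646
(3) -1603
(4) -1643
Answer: 4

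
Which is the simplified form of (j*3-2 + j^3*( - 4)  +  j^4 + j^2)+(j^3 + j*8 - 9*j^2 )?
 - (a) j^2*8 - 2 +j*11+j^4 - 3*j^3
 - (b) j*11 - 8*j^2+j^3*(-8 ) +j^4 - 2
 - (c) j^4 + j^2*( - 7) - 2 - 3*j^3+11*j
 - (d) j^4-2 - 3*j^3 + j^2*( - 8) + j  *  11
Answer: d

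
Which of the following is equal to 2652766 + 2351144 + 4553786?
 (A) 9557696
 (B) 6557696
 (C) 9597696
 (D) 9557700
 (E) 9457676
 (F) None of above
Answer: A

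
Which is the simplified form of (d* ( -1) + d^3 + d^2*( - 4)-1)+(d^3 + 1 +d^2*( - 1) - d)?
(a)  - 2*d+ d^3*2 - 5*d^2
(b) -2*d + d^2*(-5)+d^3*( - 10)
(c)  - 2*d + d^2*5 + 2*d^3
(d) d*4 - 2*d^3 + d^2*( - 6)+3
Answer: a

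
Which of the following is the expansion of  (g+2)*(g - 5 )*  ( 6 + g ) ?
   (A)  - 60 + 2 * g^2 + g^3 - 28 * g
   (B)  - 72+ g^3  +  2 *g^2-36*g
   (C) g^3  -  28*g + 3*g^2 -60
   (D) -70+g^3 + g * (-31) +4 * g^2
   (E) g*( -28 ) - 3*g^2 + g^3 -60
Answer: C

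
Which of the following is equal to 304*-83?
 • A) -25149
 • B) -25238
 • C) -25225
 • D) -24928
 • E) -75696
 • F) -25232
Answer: F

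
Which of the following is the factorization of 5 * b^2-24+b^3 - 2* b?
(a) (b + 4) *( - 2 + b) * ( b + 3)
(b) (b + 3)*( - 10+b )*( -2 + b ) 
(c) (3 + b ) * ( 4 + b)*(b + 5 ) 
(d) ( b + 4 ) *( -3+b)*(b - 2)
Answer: a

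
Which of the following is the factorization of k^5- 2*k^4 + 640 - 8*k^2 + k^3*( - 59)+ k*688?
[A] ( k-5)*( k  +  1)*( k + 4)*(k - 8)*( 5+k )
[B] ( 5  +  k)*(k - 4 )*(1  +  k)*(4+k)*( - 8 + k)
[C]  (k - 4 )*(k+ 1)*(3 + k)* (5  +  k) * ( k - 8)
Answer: B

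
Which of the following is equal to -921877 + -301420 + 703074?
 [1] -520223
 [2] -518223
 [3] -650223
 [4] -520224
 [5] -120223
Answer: 1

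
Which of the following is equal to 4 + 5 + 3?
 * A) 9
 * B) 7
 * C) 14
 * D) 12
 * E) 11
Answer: D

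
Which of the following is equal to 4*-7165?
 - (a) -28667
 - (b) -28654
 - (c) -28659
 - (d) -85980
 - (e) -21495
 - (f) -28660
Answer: f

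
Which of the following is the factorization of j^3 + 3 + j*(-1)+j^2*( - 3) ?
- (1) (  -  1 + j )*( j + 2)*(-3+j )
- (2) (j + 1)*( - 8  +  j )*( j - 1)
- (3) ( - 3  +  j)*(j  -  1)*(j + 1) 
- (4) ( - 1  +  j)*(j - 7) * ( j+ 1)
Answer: 3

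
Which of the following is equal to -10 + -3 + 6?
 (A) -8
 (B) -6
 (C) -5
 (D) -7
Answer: D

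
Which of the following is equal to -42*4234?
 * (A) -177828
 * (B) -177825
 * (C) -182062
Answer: A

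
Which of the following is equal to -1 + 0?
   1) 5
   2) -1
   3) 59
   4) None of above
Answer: 2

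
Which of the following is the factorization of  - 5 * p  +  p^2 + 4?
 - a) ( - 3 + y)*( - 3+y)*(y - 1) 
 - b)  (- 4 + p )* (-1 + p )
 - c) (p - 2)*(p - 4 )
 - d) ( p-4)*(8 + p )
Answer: b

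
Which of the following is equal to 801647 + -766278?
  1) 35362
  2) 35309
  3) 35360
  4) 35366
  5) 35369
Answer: 5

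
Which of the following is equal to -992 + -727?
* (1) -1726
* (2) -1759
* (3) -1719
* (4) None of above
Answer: 3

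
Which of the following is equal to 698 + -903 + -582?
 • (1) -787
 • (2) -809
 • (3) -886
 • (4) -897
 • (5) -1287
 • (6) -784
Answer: 1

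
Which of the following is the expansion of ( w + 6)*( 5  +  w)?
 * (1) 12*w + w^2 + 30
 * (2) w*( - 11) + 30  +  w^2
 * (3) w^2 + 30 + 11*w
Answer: 3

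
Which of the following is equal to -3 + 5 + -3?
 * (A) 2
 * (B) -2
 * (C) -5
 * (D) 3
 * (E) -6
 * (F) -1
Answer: F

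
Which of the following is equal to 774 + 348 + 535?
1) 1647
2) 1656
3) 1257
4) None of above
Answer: 4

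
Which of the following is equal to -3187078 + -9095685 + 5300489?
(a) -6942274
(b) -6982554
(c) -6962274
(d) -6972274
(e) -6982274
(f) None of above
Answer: e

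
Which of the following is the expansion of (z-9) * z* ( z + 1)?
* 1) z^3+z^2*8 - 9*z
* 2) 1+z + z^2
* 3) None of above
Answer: 3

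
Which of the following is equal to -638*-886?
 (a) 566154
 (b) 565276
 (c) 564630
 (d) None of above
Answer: d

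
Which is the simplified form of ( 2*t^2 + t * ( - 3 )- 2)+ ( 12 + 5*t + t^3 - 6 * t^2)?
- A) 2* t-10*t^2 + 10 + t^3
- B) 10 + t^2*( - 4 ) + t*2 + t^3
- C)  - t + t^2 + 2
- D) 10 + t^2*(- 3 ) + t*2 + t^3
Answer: B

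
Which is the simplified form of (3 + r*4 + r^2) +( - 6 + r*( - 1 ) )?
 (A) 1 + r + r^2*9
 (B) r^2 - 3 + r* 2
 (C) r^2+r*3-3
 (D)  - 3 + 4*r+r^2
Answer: C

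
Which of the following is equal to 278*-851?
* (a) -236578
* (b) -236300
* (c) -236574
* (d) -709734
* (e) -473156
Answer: a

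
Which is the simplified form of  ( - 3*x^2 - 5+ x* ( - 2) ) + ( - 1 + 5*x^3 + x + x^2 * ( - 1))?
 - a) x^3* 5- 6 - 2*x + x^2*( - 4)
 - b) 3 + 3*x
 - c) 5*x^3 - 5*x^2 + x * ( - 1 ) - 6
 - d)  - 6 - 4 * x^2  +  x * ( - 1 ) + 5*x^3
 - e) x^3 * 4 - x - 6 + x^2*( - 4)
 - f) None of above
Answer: d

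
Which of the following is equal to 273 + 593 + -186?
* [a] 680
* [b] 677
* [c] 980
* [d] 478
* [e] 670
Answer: a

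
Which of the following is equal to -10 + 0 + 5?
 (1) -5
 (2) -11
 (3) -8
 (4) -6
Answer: 1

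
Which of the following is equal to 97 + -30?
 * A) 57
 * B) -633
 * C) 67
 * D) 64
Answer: C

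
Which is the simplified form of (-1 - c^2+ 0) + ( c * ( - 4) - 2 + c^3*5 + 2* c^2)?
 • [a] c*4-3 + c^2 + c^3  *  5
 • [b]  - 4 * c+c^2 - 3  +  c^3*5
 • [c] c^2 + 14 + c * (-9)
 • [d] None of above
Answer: b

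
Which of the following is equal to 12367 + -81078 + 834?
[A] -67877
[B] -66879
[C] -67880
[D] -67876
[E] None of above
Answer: A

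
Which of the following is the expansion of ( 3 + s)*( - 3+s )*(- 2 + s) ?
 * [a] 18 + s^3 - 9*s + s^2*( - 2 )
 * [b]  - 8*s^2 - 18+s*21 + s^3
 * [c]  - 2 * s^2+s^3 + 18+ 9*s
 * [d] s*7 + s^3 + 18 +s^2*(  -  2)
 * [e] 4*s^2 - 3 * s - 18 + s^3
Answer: a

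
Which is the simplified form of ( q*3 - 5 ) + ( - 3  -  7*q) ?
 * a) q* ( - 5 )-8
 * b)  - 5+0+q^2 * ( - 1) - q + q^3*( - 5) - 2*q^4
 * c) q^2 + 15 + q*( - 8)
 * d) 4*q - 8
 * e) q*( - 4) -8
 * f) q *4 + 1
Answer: e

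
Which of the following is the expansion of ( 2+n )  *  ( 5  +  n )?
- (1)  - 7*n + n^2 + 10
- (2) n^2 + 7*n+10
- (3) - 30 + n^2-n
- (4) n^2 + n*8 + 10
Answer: 2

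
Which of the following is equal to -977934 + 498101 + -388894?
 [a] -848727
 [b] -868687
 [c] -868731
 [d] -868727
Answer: d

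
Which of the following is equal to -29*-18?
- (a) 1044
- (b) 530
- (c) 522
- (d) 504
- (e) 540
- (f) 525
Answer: c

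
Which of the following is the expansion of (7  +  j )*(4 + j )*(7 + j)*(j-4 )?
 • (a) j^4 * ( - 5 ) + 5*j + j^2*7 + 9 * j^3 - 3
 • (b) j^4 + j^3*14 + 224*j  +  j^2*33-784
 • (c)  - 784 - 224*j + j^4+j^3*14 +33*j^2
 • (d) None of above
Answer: c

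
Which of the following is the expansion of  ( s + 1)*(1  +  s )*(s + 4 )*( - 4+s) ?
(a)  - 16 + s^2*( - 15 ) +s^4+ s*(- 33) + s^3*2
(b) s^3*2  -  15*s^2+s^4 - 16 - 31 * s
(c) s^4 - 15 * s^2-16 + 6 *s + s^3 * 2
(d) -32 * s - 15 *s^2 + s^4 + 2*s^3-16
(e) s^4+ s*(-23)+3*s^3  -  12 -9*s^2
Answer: d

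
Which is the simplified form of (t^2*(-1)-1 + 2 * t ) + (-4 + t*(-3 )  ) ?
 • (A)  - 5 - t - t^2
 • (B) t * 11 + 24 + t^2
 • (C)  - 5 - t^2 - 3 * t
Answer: A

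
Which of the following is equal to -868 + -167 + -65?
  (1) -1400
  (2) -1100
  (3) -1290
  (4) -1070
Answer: 2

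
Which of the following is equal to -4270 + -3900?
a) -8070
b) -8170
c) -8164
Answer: b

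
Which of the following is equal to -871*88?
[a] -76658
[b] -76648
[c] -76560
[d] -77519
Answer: b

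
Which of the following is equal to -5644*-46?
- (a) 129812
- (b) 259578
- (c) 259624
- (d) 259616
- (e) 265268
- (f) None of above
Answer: c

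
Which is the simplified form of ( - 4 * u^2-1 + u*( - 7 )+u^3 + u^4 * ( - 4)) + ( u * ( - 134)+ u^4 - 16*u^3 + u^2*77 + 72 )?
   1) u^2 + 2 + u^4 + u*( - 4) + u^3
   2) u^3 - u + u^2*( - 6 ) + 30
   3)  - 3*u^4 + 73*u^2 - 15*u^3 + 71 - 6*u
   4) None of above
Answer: 4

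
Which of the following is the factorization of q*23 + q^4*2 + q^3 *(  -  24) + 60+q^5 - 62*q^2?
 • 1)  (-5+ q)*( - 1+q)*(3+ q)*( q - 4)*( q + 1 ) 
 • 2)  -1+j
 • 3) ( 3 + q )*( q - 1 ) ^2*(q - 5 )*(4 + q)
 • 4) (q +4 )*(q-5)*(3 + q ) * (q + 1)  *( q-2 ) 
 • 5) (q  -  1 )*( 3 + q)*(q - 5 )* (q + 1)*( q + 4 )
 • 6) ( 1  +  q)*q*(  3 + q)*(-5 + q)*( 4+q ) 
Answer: 5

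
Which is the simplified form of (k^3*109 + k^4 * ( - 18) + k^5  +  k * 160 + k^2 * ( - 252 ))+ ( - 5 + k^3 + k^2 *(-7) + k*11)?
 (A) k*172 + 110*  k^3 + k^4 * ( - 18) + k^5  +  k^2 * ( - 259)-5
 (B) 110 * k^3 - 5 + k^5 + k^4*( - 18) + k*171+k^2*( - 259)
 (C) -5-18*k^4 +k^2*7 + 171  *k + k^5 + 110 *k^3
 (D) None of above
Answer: B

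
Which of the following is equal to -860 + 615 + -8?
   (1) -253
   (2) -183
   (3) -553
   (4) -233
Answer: 1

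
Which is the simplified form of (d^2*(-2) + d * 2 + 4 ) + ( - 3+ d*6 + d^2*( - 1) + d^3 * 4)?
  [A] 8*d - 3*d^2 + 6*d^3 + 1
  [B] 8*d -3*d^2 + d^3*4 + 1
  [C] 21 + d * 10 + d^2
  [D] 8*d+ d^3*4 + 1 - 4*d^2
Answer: B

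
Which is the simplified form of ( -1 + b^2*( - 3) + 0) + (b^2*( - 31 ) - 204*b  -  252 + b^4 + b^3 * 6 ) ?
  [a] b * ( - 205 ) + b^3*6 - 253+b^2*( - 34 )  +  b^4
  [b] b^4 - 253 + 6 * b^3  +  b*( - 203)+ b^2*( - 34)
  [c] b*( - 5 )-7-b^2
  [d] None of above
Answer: d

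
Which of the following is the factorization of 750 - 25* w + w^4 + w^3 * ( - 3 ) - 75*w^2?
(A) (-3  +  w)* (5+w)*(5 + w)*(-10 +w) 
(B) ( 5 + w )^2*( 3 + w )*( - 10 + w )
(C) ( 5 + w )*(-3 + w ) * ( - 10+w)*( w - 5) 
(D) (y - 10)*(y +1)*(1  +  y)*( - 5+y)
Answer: A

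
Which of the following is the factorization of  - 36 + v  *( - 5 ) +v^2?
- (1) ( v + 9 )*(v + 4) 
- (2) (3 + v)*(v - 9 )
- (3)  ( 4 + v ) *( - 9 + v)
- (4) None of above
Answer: 3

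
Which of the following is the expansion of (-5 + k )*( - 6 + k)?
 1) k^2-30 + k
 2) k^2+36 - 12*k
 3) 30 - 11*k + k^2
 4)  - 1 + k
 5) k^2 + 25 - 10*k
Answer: 3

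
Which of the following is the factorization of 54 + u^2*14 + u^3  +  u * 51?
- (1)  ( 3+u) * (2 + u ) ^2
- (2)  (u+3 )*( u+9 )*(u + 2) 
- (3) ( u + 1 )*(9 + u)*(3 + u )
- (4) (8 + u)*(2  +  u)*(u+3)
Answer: 2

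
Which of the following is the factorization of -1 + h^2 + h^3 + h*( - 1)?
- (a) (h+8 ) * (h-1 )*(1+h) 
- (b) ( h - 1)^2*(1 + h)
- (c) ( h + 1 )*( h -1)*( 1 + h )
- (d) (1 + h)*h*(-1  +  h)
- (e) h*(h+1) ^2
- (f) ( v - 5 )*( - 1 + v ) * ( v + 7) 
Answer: c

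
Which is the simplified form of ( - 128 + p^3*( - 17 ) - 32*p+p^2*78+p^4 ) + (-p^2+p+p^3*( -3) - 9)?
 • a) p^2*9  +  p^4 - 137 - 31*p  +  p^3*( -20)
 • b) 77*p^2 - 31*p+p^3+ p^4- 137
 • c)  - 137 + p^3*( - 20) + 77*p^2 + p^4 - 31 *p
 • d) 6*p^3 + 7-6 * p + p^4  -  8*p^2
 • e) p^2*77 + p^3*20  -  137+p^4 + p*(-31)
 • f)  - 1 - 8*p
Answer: c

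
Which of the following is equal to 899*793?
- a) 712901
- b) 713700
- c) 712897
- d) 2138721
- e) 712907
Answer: e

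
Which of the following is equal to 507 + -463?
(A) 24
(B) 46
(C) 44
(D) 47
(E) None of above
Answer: C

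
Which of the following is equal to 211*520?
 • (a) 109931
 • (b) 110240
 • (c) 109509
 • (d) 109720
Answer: d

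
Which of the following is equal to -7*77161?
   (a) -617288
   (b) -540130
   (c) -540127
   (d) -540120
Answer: c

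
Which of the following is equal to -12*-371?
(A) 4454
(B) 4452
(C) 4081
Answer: B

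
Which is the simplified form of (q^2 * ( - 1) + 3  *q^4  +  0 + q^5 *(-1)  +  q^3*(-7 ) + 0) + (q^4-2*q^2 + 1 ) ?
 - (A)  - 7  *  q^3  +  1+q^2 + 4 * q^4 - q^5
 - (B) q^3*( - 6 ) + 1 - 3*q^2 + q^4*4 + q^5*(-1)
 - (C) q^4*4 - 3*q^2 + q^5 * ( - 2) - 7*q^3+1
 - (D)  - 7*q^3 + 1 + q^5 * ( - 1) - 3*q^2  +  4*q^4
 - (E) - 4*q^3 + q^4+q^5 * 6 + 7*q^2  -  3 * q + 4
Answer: D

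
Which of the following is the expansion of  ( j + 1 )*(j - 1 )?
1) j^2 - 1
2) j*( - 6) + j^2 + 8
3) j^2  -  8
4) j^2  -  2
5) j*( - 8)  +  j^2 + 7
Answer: 1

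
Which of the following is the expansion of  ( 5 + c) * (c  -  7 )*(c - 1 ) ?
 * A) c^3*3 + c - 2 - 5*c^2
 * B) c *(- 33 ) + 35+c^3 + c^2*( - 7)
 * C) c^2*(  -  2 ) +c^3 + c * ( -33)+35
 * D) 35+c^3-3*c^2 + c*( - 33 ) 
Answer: D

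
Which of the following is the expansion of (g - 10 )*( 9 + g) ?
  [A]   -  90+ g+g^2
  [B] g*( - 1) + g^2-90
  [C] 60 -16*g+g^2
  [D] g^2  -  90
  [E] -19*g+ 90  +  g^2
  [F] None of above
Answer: B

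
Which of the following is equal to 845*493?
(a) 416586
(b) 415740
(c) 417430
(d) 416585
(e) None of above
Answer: d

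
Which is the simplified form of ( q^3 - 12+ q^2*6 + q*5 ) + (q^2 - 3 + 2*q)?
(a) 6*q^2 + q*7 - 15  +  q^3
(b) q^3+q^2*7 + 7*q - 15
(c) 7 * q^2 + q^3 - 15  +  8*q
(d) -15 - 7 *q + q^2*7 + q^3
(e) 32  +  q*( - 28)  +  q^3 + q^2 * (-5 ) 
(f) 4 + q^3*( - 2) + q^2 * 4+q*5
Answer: b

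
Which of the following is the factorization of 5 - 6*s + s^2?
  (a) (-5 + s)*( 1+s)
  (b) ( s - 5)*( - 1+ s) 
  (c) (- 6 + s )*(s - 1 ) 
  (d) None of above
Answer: b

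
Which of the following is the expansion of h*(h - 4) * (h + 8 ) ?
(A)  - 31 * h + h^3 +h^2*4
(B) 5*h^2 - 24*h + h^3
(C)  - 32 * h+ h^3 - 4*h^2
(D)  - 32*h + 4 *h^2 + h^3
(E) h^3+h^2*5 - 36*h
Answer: D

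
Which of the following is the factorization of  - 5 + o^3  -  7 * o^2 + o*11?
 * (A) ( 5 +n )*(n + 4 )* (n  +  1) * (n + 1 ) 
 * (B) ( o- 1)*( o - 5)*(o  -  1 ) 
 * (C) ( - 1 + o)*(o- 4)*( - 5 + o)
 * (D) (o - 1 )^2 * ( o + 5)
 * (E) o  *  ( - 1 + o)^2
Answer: B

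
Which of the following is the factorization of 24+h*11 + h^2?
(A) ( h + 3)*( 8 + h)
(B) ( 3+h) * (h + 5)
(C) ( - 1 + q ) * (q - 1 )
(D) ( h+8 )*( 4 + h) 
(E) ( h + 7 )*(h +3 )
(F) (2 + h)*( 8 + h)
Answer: A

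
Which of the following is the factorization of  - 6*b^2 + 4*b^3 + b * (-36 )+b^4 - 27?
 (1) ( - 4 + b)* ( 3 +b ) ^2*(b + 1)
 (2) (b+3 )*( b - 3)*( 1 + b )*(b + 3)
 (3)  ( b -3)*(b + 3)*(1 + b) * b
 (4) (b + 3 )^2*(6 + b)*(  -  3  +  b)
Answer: 2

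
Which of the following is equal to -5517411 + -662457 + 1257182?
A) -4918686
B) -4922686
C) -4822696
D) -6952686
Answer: B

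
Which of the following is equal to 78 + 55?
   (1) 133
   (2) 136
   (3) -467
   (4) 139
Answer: 1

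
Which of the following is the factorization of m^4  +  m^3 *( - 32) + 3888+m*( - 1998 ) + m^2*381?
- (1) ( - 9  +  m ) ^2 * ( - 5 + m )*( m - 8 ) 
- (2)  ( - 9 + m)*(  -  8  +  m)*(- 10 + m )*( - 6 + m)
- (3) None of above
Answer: 3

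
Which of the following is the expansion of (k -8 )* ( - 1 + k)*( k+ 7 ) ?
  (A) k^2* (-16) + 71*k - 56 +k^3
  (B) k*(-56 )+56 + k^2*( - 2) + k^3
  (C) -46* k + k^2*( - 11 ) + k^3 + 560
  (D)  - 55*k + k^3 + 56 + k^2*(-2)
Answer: D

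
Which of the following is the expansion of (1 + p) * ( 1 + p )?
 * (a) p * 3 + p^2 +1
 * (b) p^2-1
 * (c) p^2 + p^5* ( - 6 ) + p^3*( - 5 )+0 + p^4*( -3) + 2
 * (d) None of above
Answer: d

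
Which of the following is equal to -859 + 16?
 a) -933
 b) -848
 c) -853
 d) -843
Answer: d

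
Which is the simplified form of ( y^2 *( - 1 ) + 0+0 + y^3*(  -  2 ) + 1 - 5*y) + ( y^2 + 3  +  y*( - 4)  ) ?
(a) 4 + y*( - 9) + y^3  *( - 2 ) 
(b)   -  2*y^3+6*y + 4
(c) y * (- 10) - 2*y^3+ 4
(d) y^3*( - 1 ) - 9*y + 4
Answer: a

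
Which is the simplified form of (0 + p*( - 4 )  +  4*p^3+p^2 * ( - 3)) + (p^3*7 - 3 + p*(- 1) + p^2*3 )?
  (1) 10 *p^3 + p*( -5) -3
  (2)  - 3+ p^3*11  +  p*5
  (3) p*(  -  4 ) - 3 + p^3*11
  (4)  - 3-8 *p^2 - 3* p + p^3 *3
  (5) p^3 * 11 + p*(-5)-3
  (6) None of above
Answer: 5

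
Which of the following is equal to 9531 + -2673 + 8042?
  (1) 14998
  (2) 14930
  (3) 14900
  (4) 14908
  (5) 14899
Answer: 3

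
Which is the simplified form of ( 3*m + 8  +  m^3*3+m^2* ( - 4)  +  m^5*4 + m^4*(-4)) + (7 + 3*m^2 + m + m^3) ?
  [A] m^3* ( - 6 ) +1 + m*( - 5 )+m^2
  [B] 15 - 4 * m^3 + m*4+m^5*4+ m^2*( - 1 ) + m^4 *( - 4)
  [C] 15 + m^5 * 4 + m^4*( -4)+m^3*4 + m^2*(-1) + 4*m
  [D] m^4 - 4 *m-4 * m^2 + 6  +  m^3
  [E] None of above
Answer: C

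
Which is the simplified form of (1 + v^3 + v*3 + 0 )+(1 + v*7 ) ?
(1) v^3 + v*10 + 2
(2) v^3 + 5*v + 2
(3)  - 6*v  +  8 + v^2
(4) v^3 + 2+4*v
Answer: 1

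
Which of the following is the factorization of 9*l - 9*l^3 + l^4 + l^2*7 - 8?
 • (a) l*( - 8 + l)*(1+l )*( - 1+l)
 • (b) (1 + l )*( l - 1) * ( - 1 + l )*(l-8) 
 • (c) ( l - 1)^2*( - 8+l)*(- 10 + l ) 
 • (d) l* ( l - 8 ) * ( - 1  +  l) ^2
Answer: b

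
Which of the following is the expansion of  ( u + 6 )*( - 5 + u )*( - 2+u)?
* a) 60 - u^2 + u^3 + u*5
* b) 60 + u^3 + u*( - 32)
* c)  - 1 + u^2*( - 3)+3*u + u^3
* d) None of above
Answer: d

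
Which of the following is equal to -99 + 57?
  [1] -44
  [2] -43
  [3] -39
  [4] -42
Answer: 4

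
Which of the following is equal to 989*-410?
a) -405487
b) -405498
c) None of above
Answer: c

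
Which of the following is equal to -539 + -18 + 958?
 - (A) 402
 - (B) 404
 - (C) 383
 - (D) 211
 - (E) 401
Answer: E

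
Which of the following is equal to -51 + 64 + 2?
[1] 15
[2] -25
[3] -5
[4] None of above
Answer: 1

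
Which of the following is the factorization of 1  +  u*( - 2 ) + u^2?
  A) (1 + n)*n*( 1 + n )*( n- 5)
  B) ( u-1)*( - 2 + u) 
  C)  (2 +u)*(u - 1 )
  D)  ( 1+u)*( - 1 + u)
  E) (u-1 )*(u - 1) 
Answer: E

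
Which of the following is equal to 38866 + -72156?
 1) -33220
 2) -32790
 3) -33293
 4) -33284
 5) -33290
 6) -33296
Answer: 5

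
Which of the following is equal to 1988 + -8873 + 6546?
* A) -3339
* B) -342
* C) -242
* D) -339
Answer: D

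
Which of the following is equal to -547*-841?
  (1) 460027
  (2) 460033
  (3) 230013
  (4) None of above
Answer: 1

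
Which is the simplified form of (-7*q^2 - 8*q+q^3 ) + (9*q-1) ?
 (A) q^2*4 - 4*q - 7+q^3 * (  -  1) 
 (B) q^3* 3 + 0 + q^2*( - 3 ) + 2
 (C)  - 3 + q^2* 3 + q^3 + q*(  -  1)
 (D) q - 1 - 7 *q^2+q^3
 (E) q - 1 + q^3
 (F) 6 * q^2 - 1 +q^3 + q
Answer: D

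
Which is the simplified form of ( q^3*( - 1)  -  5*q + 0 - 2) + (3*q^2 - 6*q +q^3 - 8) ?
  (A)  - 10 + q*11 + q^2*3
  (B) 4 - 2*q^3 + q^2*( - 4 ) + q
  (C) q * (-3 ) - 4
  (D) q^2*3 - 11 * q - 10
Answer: D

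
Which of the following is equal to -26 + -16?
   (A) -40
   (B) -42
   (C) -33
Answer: B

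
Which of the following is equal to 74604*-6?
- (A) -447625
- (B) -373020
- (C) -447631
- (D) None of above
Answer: D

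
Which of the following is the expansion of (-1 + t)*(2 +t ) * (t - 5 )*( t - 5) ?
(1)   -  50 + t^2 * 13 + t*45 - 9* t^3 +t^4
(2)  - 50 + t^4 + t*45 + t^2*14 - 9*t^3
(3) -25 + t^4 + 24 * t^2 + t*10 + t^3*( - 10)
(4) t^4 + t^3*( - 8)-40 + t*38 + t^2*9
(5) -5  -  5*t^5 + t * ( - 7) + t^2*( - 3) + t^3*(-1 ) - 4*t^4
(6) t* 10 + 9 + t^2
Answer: 1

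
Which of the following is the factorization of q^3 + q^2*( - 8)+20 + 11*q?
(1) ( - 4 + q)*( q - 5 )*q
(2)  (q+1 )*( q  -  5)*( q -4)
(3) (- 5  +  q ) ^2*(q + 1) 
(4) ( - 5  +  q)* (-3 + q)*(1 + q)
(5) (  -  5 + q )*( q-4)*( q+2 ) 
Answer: 2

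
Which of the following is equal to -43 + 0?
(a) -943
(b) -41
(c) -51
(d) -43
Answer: d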